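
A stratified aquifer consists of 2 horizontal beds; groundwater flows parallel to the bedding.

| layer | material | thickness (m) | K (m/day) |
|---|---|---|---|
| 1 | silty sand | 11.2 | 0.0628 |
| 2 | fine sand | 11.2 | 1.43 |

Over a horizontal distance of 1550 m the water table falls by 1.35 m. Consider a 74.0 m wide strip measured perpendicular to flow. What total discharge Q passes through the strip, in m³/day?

1.08

Flow is parallel to layering, so each bed carries its own Darcy discharge and the transmissivities add.
Σ(K_i·b_i) = 0.0628×11.2 + 1.43×11.2 = 16.72 m²/day.
Hydraulic gradient i = Δh / L = 1.35 / 1550 = 0.0008710.
Q = Σ(K_i·b_i) · W · i = 16.72 × 74.0 × 0.0008710 = 1.078 m³/day.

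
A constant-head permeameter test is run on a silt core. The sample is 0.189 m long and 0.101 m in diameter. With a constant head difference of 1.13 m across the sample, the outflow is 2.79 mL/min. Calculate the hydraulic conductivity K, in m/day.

0.0839

Cross-sectional area A = π·(d/2)² = π × (0.101/2)² = 0.008012 m².
Convert discharge: 2.79 mL/min = 4.650e-08 m³/s.
Darcy's law rearranged: K = Q·L / (A·Δh) = 4.650e-08 × 0.189 / (0.008012 × 1.13) = 9.707e-07 m/s = 0.08387 m/day.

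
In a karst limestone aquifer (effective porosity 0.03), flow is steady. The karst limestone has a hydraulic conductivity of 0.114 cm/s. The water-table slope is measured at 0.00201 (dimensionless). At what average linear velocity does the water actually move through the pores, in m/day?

6.60

Convert K: 0.114 cm/s × 864 = 98.50 m/day.
Hydraulic gradient i = 0.00201.
Darcy flux q = K · i = 98.50 × 0.002010 = 0.1980 m/day.
Seepage velocity v = q / n_e = 0.1980 / 0.03 = 6.599 m/day.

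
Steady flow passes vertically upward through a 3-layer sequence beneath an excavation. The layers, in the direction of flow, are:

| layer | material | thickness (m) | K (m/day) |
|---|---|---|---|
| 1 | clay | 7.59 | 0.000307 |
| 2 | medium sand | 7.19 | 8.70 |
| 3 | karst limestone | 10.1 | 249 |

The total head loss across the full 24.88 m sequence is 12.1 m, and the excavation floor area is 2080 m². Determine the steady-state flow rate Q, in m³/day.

1.02

Flow is perpendicular to layering, so the layers act in series and the equivalent K is the thickness-weighted harmonic mean.
Total thickness L = 7.59 + 7.19 + 10.1 = 24.88 m.
Σ(b_i/K_i) = 7.59/0.000307 + 7.19/8.70 + 10.1/249 = 24724 d.
K_eq = L / Σ(b_i/K_i) = 24.88 / 24724 = 0.001006 m/day.
Q = K_eq · A · (Δh/L) = 0.001006 × 2080 × (12.1/24.88) = 1.018 m³/day.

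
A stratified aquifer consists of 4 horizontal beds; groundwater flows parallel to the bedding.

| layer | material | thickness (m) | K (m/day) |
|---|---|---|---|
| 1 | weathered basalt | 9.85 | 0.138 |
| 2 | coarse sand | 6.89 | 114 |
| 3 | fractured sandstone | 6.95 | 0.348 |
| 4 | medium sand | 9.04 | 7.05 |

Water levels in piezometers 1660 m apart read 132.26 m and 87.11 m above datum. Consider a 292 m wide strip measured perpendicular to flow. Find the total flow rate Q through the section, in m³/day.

Flow is parallel to layering, so each bed carries its own Darcy discharge and the transmissivities add.
Σ(K_i·b_i) = 0.138×9.85 + 114×6.89 + 0.348×6.95 + 7.05×9.04 = 853.0 m²/day.
Hydraulic gradient i = (132.26 − 87.11) / 1660 = 45.15 / 1660 = 0.02720.
Q = Σ(K_i·b_i) · W · i = 853.0 × 292 × 0.02720 = 6774 m³/day.

6770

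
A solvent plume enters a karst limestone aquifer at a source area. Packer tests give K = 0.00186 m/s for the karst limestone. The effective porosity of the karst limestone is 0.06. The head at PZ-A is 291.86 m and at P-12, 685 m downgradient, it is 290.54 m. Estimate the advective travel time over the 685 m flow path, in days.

Convert K: 0.00186 m/s × 86400 = 160.7 m/day.
Hydraulic gradient i = (291.86 − 290.54) / 685 = 1.32 / 685 = 0.001927.
Darcy flux q = K · i = 160.7 × 0.001927 = 0.3097 m/day.
Seepage velocity v = q / n_e = 0.3097 / 0.06 = 5.161 m/day.
Travel time t = L / v = 685 / 5.161 = 132.7 days.

133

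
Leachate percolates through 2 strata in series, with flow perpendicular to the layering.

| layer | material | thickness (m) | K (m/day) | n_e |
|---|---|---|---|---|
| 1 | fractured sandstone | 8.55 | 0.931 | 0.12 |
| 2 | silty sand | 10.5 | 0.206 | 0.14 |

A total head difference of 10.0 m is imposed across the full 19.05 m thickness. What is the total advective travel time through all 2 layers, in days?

15.0

With flow normal to the layers, continuity requires the same specific discharge q through every layer.
Σ(b_i/K_i) = 8.55/0.931 + 10.5/0.206 = 60.15 d.
q = Δh / Σ(b_i/K_i) = 10.0 / 60.15 = 0.1662 m/day.
In each layer the seepage velocity is v_i = q/n_i, so the layer transit time is t_i = b_i·n_i / q:
  layer 1 (fractured sandstone): t_1 = 8.55 × 0.12 / 0.1662 = 6.172 d
  layer 2 (silty sand): t_2 = 10.5 × 0.14 / 0.1662 = 8.843 d
Total t = Σ t_i = 15.01 days.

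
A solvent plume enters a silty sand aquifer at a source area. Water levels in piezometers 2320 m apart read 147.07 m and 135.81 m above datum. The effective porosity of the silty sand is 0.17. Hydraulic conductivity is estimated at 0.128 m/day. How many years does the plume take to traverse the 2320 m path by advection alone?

Hydraulic gradient i = (147.07 − 135.81) / 2320 = 11.26 / 2320 = 0.004853.
Darcy flux q = K · i = 0.1280 × 0.004853 = 0.0006212 m/day.
Seepage velocity v = q / n_e = 0.0006212 / 0.17 = 0.003654 m/day.
Travel time t = L / v = 2320 / 0.003654 = 6.349e+05 days = 1738 years.

1740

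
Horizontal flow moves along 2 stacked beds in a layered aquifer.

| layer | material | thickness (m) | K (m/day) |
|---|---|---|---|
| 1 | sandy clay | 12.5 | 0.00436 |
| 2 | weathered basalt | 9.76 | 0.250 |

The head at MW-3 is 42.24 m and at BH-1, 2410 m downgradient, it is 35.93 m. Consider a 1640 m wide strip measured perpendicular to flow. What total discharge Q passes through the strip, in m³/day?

10.7

Flow is parallel to layering, so each bed carries its own Darcy discharge and the transmissivities add.
Σ(K_i·b_i) = 0.00436×12.5 + 0.250×9.76 = 2.494 m²/day.
Hydraulic gradient i = (42.24 − 35.93) / 2410 = 6.31 / 2410 = 0.002618.
Q = Σ(K_i·b_i) · W · i = 2.494 × 1640 × 0.002618 = 10.71 m³/day.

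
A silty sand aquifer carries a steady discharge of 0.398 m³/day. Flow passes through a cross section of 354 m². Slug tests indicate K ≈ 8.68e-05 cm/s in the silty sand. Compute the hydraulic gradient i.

0.0150

Convert K: 8.68e-05 cm/s × 864 = 0.07500 m/day.
From Q = K·A·i, i = Q / (K·A) = 0.398 / (0.07500 × 354.0) = 0.01499.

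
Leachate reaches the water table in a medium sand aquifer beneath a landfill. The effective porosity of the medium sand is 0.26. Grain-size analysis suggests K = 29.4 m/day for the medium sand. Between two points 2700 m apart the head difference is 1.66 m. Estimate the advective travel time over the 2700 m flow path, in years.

Hydraulic gradient i = Δh / L = 1.66 / 2700 = 0.0006148.
Darcy flux q = K · i = 29.40 × 0.0006148 = 0.01808 m/day.
Seepage velocity v = q / n_e = 0.01808 / 0.26 = 0.06952 m/day.
Travel time t = L / v = 2700 / 0.06952 = 38837 days = 106.3 years.

106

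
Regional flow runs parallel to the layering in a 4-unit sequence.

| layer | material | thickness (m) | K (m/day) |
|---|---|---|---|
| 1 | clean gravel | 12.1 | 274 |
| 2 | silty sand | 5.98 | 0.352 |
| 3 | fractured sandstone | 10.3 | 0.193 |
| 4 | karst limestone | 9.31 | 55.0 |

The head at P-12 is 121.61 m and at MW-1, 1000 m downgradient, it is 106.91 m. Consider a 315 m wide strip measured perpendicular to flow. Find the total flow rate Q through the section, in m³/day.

17700

Flow is parallel to layering, so each bed carries its own Darcy discharge and the transmissivities add.
Σ(K_i·b_i) = 274×12.1 + 0.352×5.98 + 0.193×10.3 + 55.0×9.31 = 3832 m²/day.
Hydraulic gradient i = (121.61 − 106.91) / 1000 = 14.7 / 1000 = 0.01470.
Q = Σ(K_i·b_i) · W · i = 3832 × 315 × 0.01470 = 17742 m³/day.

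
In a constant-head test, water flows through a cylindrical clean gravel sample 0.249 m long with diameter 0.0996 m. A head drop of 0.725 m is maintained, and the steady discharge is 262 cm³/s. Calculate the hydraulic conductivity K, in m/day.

998

Cross-sectional area A = π·(d/2)² = π × (0.0996/2)² = 0.007791 m².
Convert discharge: 262 cm³/s = 0.0002620 m³/s.
Darcy's law rearranged: K = Q·L / (A·Δh) = 0.0002620 × 0.249 / (0.007791 × 0.725) = 0.01155 m/s = 997.9 m/day.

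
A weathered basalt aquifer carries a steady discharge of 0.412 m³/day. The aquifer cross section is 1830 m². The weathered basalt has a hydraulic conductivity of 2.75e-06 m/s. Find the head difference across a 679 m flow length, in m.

0.643

Convert K: 2.75e-06 m/s × 86400 = 0.2376 m/day.
From Q = K·A·i, i = Q / (K·A) = 0.412 / (0.2376 × 1830) = 0.0009475.
Head loss Δh = i · L = 0.0009475 × 679 = 0.6434 m.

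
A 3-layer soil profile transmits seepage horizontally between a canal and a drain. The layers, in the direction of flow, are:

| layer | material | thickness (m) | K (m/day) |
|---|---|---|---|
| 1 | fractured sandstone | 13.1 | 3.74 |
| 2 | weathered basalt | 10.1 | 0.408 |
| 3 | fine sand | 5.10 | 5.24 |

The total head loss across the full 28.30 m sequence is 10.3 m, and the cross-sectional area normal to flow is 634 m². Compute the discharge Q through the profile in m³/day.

223

Flow is perpendicular to layering, so the layers act in series and the equivalent K is the thickness-weighted harmonic mean.
Total thickness L = 13.1 + 10.1 + 5.10 = 28.30 m.
Σ(b_i/K_i) = 13.1/3.74 + 10.1/0.408 + 5.10/5.24 = 29.23 d.
K_eq = L / Σ(b_i/K_i) = 28.30 / 29.23 = 0.9682 m/day.
Q = K_eq · A · (Δh/L) = 0.9682 × 634 × (10.3/28.30) = 223.4 m³/day.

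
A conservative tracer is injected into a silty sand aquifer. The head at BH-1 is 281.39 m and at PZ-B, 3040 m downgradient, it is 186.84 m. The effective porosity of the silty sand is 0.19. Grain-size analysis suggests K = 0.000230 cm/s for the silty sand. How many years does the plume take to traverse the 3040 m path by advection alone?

256

Convert K: 0.000230 cm/s × 864 = 0.1987 m/day.
Hydraulic gradient i = (281.39 − 186.84) / 3040 = 94.55 / 3040 = 0.03110.
Darcy flux q = K · i = 0.1987 × 0.03110 = 0.006181 m/day.
Seepage velocity v = q / n_e = 0.006181 / 0.19 = 0.03253 m/day.
Travel time t = L / v = 3040 / 0.03253 = 93454 days = 255.9 years.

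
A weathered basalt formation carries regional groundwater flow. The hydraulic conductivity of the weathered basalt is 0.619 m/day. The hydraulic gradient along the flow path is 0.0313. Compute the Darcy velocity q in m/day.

Hydraulic gradient i = 0.0313.
Specific discharge q = K · i = 0.6190 × 0.03130 = 0.01937 m/day.

0.0194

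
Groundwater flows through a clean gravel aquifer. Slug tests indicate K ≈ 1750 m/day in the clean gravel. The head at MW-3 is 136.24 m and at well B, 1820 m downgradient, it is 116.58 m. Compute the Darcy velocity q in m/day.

Hydraulic gradient i = (136.24 − 116.58) / 1820 = 19.66 / 1820 = 0.01080.
Specific discharge q = K · i = 1750 × 0.01080 = 18.90 m/day.

18.9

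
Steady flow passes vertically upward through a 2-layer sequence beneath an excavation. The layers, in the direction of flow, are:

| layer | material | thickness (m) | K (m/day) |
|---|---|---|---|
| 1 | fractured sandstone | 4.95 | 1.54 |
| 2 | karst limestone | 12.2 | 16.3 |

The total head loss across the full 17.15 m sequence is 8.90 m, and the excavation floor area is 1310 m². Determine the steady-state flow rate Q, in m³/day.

Flow is perpendicular to layering, so the layers act in series and the equivalent K is the thickness-weighted harmonic mean.
Total thickness L = 4.95 + 12.2 = 17.15 m.
Σ(b_i/K_i) = 4.95/1.54 + 12.2/16.3 = 3.963 d.
K_eq = L / Σ(b_i/K_i) = 17.15 / 3.963 = 4.328 m/day.
Q = K_eq · A · (Δh/L) = 4.328 × 1310 × (8.90/17.15) = 2942 m³/day.

2940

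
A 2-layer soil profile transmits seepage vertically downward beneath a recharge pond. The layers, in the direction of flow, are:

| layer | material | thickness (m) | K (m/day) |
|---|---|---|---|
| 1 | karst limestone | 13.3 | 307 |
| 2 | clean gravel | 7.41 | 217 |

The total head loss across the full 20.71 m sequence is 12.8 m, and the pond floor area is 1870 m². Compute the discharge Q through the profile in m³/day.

Flow is perpendicular to layering, so the layers act in series and the equivalent K is the thickness-weighted harmonic mean.
Total thickness L = 13.3 + 7.41 = 20.71 m.
Σ(b_i/K_i) = 13.3/307 + 7.41/217 = 0.07747 d.
K_eq = L / Σ(b_i/K_i) = 20.71 / 0.07747 = 267.3 m/day.
Q = K_eq · A · (Δh/L) = 267.3 × 1870 × (12.8/20.71) = 3.090e+05 m³/day.

309000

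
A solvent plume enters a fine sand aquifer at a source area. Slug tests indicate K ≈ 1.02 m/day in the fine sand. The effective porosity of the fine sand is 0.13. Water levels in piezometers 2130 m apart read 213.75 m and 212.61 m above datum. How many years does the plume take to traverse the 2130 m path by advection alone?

1390

Hydraulic gradient i = (213.75 − 212.61) / 2130 = 1.14 / 2130 = 0.0005352.
Darcy flux q = K · i = 1.020 × 0.0005352 = 0.0005459 m/day.
Seepage velocity v = q / n_e = 0.0005459 / 0.13 = 0.004199 m/day.
Travel time t = L / v = 2130 / 0.004199 = 5.072e+05 days = 1389 years.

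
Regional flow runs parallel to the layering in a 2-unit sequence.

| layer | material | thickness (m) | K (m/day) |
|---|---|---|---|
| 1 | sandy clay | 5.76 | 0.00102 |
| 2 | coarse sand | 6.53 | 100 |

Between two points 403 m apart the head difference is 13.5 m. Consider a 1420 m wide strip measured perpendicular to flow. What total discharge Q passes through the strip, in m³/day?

Flow is parallel to layering, so each bed carries its own Darcy discharge and the transmissivities add.
Σ(K_i·b_i) = 0.00102×5.76 + 100×6.53 = 653.0 m²/day.
Hydraulic gradient i = Δh / L = 13.5 / 403 = 0.03350.
Q = Σ(K_i·b_i) · W · i = 653.0 × 1420 × 0.03350 = 31062 m³/day.

31100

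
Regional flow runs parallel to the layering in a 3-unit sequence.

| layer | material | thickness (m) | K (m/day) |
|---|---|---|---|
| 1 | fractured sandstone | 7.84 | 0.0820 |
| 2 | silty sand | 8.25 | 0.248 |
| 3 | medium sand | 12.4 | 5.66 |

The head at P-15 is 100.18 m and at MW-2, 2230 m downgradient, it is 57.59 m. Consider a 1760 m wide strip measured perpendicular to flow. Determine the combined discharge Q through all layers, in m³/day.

Flow is parallel to layering, so each bed carries its own Darcy discharge and the transmissivities add.
Σ(K_i·b_i) = 0.0820×7.84 + 0.248×8.25 + 5.66×12.4 = 72.87 m²/day.
Hydraulic gradient i = (100.18 − 57.59) / 2230 = 42.59 / 2230 = 0.01910.
Q = Σ(K_i·b_i) · W · i = 72.87 × 1760 × 0.01910 = 2450 m³/day.

2450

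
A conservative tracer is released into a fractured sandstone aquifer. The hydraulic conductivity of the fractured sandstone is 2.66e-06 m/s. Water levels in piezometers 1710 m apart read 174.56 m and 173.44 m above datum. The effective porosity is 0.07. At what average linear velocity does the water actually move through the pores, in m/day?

Convert K: 2.66e-06 m/s × 86400 = 0.2298 m/day.
Hydraulic gradient i = (174.56 − 173.44) / 1710 = 1.12 / 1710 = 0.0006550.
Darcy flux q = K · i = 0.2298 × 0.0006550 = 0.0001505 m/day.
Seepage velocity v = q / n_e = 0.0001505 / 0.07 = 0.002150 m/day.

0.00215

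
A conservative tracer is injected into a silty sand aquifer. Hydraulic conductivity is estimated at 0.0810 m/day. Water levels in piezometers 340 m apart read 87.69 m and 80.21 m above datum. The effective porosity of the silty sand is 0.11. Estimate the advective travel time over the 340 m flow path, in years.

Hydraulic gradient i = (87.69 − 80.21) / 340 = 7.48 / 340 = 0.02200.
Darcy flux q = K · i = 0.08100 × 0.02200 = 0.001782 m/day.
Seepage velocity v = q / n_e = 0.001782 / 0.11 = 0.01620 m/day.
Travel time t = L / v = 340 / 0.01620 = 20988 days = 57.46 years.

57.5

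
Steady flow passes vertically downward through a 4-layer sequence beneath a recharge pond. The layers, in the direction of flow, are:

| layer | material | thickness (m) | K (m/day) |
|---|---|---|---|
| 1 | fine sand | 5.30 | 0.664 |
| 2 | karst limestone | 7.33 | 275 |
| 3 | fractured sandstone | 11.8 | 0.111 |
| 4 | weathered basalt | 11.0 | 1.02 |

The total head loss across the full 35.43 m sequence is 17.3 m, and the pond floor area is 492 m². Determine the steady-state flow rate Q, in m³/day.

68.0

Flow is perpendicular to layering, so the layers act in series and the equivalent K is the thickness-weighted harmonic mean.
Total thickness L = 5.30 + 7.33 + 11.8 + 11.0 = 35.43 m.
Σ(b_i/K_i) = 5.30/0.664 + 7.33/275 + 11.8/0.111 + 11.0/1.02 = 125.1 d.
K_eq = L / Σ(b_i/K_i) = 35.43 / 125.1 = 0.2832 m/day.
Q = K_eq · A · (Δh/L) = 0.2832 × 492 × (17.3/35.43) = 68.04 m³/day.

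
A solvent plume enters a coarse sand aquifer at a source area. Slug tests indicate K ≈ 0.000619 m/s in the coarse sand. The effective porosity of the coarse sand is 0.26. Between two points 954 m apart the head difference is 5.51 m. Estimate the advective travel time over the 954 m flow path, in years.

2.20

Convert K: 0.000619 m/s × 86400 = 53.48 m/day.
Hydraulic gradient i = Δh / L = 5.51 / 954 = 0.005776.
Darcy flux q = K · i = 53.48 × 0.005776 = 0.3089 m/day.
Seepage velocity v = q / n_e = 0.3089 / 0.26 = 1.188 m/day.
Travel time t = L / v = 954 / 1.188 = 803.0 days = 2.198 years.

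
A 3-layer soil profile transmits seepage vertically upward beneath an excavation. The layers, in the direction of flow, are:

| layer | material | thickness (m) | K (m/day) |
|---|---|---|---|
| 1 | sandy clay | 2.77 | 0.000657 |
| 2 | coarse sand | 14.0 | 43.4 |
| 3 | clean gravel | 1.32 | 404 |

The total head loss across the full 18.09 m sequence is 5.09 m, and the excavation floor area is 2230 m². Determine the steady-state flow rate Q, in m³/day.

2.69

Flow is perpendicular to layering, so the layers act in series and the equivalent K is the thickness-weighted harmonic mean.
Total thickness L = 2.77 + 14.0 + 1.32 = 18.09 m.
Σ(b_i/K_i) = 2.77/0.000657 + 14.0/43.4 + 1.32/404 = 4216 d.
K_eq = L / Σ(b_i/K_i) = 18.09 / 4216 = 0.004290 m/day.
Q = K_eq · A · (Δh/L) = 0.004290 × 2230 × (5.09/18.09) = 2.692 m³/day.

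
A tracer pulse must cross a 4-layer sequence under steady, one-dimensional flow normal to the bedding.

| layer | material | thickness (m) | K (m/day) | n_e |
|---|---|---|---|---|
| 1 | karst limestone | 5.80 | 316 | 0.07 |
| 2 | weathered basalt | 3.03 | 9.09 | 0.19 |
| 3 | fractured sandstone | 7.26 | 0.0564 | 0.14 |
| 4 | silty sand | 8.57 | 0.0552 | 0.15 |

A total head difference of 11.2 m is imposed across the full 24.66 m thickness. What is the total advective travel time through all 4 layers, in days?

With flow normal to the layers, continuity requires the same specific discharge q through every layer.
Σ(b_i/K_i) = 5.80/316 + 3.03/9.09 + 7.26/0.0564 + 8.57/0.0552 = 284.3 d.
q = Δh / Σ(b_i/K_i) = 11.2 / 284.3 = 0.03939 m/day.
In each layer the seepage velocity is v_i = q/n_i, so the layer transit time is t_i = b_i·n_i / q:
  layer 1 (karst limestone): t_1 = 5.80 × 0.07 / 0.03939 = 10.31 d
  layer 2 (weathered basalt): t_2 = 3.03 × 0.19 / 0.03939 = 14.62 d
  layer 3 (fractured sandstone): t_3 = 7.26 × 0.14 / 0.03939 = 25.80 d
  layer 4 (silty sand): t_4 = 8.57 × 0.15 / 0.03939 = 32.63 d
Total t = Σ t_i = 83.36 days.

83.4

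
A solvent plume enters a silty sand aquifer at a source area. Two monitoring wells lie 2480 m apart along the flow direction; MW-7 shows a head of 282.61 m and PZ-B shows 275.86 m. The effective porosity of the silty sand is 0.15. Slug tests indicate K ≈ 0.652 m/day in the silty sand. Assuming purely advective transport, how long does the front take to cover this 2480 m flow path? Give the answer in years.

574

Hydraulic gradient i = (282.61 − 275.86) / 2480 = 6.75 / 2480 = 0.002722.
Darcy flux q = K · i = 0.6520 × 0.002722 = 0.001775 m/day.
Seepage velocity v = q / n_e = 0.001775 / 0.15 = 0.01183 m/day.
Travel time t = L / v = 2480 / 0.01183 = 2.096e+05 days = 573.9 years.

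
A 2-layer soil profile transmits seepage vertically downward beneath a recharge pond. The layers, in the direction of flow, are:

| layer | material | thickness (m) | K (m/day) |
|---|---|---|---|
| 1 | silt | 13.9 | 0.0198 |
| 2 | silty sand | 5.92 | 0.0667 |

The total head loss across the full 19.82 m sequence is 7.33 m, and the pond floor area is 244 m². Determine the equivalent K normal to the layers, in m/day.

0.0251

Flow is perpendicular to layering, so the layers act in series and the equivalent K is the thickness-weighted harmonic mean.
Total thickness L = 13.9 + 5.92 = 19.82 m.
Σ(b_i/K_i) = 13.9/0.0198 + 5.92/0.0667 = 790.8 d.
K_eq = L / Σ(b_i/K_i) = 19.82 / 790.8 = 0.02506 m/day.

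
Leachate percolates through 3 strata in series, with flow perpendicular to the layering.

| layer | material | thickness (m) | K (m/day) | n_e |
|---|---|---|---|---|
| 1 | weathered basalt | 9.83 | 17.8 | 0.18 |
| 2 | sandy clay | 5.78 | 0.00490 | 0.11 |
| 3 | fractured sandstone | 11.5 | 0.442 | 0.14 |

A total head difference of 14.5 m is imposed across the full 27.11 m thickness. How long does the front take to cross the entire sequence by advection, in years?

0.914

With flow normal to the layers, continuity requires the same specific discharge q through every layer.
Σ(b_i/K_i) = 9.83/17.8 + 5.78/0.00490 + 11.5/0.442 = 1206 d.
q = Δh / Σ(b_i/K_i) = 14.5 / 1206 = 0.01202 m/day.
In each layer the seepage velocity is v_i = q/n_i, so the layer transit time is t_i = b_i·n_i / q:
  layer 1 (weathered basalt): t_1 = 9.83 × 0.18 / 0.01202 = 147.2 d
  layer 2 (sandy clay): t_2 = 5.78 × 0.11 / 0.01202 = 52.89 d
  layer 3 (fractured sandstone): t_3 = 11.5 × 0.14 / 0.01202 = 133.9 d
Total t = Σ t_i = 334.0 days = 0.9144 years.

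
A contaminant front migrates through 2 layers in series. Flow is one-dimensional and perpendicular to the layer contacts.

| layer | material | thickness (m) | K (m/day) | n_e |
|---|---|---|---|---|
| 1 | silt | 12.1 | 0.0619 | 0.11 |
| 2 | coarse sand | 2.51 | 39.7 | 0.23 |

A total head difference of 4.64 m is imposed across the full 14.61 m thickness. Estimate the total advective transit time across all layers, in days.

With flow normal to the layers, continuity requires the same specific discharge q through every layer.
Σ(b_i/K_i) = 12.1/0.0619 + 2.51/39.7 = 195.5 d.
q = Δh / Σ(b_i/K_i) = 4.64 / 195.5 = 0.02373 m/day.
In each layer the seepage velocity is v_i = q/n_i, so the layer transit time is t_i = b_i·n_i / q:
  layer 1 (silt): t_1 = 12.1 × 0.11 / 0.02373 = 56.09 d
  layer 2 (coarse sand): t_2 = 2.51 × 0.23 / 0.02373 = 24.33 d
Total t = Σ t_i = 80.42 days.

80.4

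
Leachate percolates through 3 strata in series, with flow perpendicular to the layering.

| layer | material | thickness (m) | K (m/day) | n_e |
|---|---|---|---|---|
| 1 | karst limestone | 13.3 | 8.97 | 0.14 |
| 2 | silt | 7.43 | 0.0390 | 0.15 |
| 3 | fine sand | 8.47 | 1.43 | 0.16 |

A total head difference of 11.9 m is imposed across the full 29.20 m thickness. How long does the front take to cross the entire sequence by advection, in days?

With flow normal to the layers, continuity requires the same specific discharge q through every layer.
Σ(b_i/K_i) = 13.3/8.97 + 7.43/0.0390 + 8.47/1.43 = 197.9 d.
q = Δh / Σ(b_i/K_i) = 11.9 / 197.9 = 0.06013 m/day.
In each layer the seepage velocity is v_i = q/n_i, so the layer transit time is t_i = b_i·n_i / q:
  layer 1 (karst limestone): t_1 = 13.3 × 0.14 / 0.06013 = 30.97 d
  layer 2 (silt): t_2 = 7.43 × 0.15 / 0.06013 = 18.54 d
  layer 3 (fine sand): t_3 = 8.47 × 0.16 / 0.06013 = 22.54 d
Total t = Σ t_i = 72.04 days.

72.0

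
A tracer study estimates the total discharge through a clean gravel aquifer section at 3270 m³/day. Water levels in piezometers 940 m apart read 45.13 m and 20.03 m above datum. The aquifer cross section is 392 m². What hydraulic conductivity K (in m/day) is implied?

312

Hydraulic gradient i = (45.13 − 20.03) / 940 = 25.1 / 940 = 0.02670.
From Q = K·A·i, K = Q / (A·i) = 3270 / (392.0 × 0.02670) = 312.4 m/day.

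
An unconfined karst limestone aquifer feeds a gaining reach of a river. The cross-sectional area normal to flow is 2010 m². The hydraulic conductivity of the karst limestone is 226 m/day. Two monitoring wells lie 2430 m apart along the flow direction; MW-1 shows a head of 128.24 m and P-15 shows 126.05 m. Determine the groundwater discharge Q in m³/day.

409

Hydraulic gradient i = (128.24 − 126.05) / 2430 = 2.19 / 2430 = 0.0009012.
Darcy's law: Q = K · A · i = 226.0 × 2010 × 0.0009012 = 409.4 m³/day.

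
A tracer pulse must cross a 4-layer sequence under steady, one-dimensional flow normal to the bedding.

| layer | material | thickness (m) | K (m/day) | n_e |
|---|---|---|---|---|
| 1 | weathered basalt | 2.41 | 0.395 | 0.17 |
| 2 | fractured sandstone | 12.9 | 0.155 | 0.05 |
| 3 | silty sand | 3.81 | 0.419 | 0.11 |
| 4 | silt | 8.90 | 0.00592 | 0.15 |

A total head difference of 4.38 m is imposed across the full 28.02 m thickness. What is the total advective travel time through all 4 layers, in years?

2.81

With flow normal to the layers, continuity requires the same specific discharge q through every layer.
Σ(b_i/K_i) = 2.41/0.395 + 12.9/0.155 + 3.81/0.419 + 8.90/0.00592 = 1602 d.
q = Δh / Σ(b_i/K_i) = 4.38 / 1602 = 0.002734 m/day.
In each layer the seepage velocity is v_i = q/n_i, so the layer transit time is t_i = b_i·n_i / q:
  layer 1 (weathered basalt): t_1 = 2.41 × 0.17 / 0.002734 = 149.8 d
  layer 2 (fractured sandstone): t_2 = 12.9 × 0.05 / 0.002734 = 235.9 d
  layer 3 (silty sand): t_3 = 3.81 × 0.11 / 0.002734 = 153.3 d
  layer 4 (silt): t_4 = 8.90 × 0.15 / 0.002734 = 488.2 d
Total t = Σ t_i = 1027 days = 2.812 years.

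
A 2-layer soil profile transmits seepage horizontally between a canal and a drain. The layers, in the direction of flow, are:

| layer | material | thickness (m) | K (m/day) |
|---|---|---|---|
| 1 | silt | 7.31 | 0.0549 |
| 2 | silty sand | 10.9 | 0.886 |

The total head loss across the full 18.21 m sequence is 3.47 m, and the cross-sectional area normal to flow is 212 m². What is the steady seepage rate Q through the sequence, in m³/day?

Flow is perpendicular to layering, so the layers act in series and the equivalent K is the thickness-weighted harmonic mean.
Total thickness L = 7.31 + 10.9 = 18.21 m.
Σ(b_i/K_i) = 7.31/0.0549 + 10.9/0.886 = 145.5 d.
K_eq = L / Σ(b_i/K_i) = 18.21 / 145.5 = 0.1252 m/day.
Q = K_eq · A · (Δh/L) = 0.1252 × 212 × (3.47/18.21) = 5.058 m³/day.

5.06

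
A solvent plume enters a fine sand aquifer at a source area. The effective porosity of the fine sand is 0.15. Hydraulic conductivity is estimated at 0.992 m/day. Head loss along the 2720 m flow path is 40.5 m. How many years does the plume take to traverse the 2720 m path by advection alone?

75.6

Hydraulic gradient i = Δh / L = 40.5 / 2720 = 0.01489.
Darcy flux q = K · i = 0.9920 × 0.01489 = 0.01477 m/day.
Seepage velocity v = q / n_e = 0.01477 / 0.15 = 0.09847 m/day.
Travel time t = L / v = 2720 / 0.09847 = 27622 days = 75.63 years.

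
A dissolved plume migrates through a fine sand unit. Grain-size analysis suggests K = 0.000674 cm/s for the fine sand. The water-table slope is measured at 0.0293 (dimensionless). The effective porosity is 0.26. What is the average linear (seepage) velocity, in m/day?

Convert K: 0.000674 cm/s × 864 = 0.5823 m/day.
Hydraulic gradient i = 0.0293.
Darcy flux q = K · i = 0.5823 × 0.02930 = 0.01706 m/day.
Seepage velocity v = q / n_e = 0.01706 / 0.26 = 0.06562 m/day.

0.0656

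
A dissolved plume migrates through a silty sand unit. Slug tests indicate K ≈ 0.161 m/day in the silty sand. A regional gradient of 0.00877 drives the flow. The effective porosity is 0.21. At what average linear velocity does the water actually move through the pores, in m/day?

0.00672

Hydraulic gradient i = 0.00877.
Darcy flux q = K · i = 0.1610 × 0.008770 = 0.001412 m/day.
Seepage velocity v = q / n_e = 0.001412 / 0.21 = 0.006724 m/day.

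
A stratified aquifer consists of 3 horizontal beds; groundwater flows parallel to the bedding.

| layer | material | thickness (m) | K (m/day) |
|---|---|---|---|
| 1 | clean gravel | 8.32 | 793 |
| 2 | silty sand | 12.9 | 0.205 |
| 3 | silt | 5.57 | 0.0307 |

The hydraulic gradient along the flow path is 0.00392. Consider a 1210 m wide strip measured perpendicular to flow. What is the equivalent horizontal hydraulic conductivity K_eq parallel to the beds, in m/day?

246

Flow is parallel to layering, so each bed carries its own Darcy discharge and the transmissivities add.
Σ(K_i·b_i) = 793×8.32 + 0.205×12.9 + 0.0307×5.57 = 6601 m²/day.
Total thickness b = 26.79 m, so K_eq = Σ(K_i·b_i)/b = 246.4 m/day.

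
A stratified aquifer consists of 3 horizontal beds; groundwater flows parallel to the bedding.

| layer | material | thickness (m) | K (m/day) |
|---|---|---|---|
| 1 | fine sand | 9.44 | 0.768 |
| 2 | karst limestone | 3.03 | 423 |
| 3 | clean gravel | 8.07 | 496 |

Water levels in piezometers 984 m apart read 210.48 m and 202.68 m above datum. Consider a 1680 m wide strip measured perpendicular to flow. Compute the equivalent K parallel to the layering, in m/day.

Flow is parallel to layering, so each bed carries its own Darcy discharge and the transmissivities add.
Σ(K_i·b_i) = 0.768×9.44 + 423×3.03 + 496×8.07 = 5292 m²/day.
Total thickness b = 20.54 m, so K_eq = Σ(K_i·b_i)/b = 257.6 m/day.

258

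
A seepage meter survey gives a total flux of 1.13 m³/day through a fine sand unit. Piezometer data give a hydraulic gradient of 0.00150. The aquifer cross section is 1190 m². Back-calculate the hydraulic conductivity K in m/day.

Hydraulic gradient i = 0.00150.
From Q = K·A·i, K = Q / (A·i) = 1.13 / (1190 × 0.001500) = 0.6331 m/day.

0.633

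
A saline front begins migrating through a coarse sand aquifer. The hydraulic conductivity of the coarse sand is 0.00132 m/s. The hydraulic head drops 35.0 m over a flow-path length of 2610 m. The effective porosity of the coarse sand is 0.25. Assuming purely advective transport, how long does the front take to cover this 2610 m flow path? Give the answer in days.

Convert K: 0.00132 m/s × 86400 = 114.0 m/day.
Hydraulic gradient i = Δh / L = 35.0 / 2610 = 0.01341.
Darcy flux q = K · i = 114.0 × 0.01341 = 1.529 m/day.
Seepage velocity v = q / n_e = 1.529 / 0.25 = 6.118 m/day.
Travel time t = L / v = 2610 / 6.118 = 426.6 days.

427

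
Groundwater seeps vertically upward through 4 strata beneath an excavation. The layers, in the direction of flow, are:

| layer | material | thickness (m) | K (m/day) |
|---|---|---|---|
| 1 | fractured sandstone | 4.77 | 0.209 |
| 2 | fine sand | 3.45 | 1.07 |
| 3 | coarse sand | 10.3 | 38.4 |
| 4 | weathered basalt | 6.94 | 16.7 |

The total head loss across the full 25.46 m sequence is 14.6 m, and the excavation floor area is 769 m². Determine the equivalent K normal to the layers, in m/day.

0.952

Flow is perpendicular to layering, so the layers act in series and the equivalent K is the thickness-weighted harmonic mean.
Total thickness L = 4.77 + 3.45 + 10.3 + 6.94 = 25.46 m.
Σ(b_i/K_i) = 4.77/0.209 + 3.45/1.07 + 10.3/38.4 + 6.94/16.7 = 26.73 d.
K_eq = L / Σ(b_i/K_i) = 25.46 / 26.73 = 0.9524 m/day.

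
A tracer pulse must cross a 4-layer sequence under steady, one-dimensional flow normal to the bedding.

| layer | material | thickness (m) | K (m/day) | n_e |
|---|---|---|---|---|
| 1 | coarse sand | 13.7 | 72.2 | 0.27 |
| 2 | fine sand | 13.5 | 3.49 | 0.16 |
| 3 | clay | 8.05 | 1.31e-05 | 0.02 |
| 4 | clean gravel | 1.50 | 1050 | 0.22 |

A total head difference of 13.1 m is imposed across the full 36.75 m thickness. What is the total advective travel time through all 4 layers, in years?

816

With flow normal to the layers, continuity requires the same specific discharge q through every layer.
Σ(b_i/K_i) = 13.7/72.2 + 13.5/3.49 + 8.05/1.31e-05 + 1.50/1050 = 6.145e+05 d.
q = Δh / Σ(b_i/K_i) = 13.1 / 6.145e+05 = 2.132e-05 m/day.
In each layer the seepage velocity is v_i = q/n_i, so the layer transit time is t_i = b_i·n_i / q:
  layer 1 (coarse sand): t_1 = 13.7 × 0.27 / 2.132e-05 = 1.735e+05 d
  layer 2 (fine sand): t_2 = 13.5 × 0.16 / 2.132e-05 = 1.013e+05 d
  layer 3 (clay): t_3 = 8.05 × 0.02 / 2.132e-05 = 7552 d
  layer 4 (clean gravel): t_4 = 1.50 × 0.22 / 2.132e-05 = 15480 d
Total t = Σ t_i = 2.979e+05 days = 815.5 years.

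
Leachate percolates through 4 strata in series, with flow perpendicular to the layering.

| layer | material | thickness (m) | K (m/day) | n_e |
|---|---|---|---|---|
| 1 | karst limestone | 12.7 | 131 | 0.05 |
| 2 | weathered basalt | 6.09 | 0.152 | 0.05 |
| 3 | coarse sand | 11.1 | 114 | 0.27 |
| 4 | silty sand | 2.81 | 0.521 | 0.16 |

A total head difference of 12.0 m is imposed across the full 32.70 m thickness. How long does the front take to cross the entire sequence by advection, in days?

With flow normal to the layers, continuity requires the same specific discharge q through every layer.
Σ(b_i/K_i) = 12.7/131 + 6.09/0.152 + 11.1/114 + 2.81/0.521 = 45.65 d.
q = Δh / Σ(b_i/K_i) = 12.0 / 45.65 = 0.2628 m/day.
In each layer the seepage velocity is v_i = q/n_i, so the layer transit time is t_i = b_i·n_i / q:
  layer 1 (karst limestone): t_1 = 12.7 × 0.05 / 0.2628 = 2.416 d
  layer 2 (weathered basalt): t_2 = 6.09 × 0.05 / 0.2628 = 1.158 d
  layer 3 (coarse sand): t_3 = 11.1 × 0.27 / 0.2628 = 11.40 d
  layer 4 (silty sand): t_4 = 2.81 × 0.16 / 0.2628 = 1.710 d
Total t = Σ t_i = 16.69 days.

16.7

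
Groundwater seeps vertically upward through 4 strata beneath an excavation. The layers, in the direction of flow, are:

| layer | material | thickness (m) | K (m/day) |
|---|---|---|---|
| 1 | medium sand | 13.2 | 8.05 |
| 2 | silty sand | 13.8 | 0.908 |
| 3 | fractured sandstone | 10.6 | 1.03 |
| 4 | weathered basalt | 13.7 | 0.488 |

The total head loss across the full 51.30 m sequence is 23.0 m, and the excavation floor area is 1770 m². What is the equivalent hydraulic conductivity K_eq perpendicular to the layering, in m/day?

Flow is perpendicular to layering, so the layers act in series and the equivalent K is the thickness-weighted harmonic mean.
Total thickness L = 13.2 + 13.8 + 10.6 + 13.7 = 51.30 m.
Σ(b_i/K_i) = 13.2/8.05 + 13.8/0.908 + 10.6/1.03 + 13.7/0.488 = 55.20 d.
K_eq = L / Σ(b_i/K_i) = 51.30 / 55.20 = 0.9293 m/day.

0.929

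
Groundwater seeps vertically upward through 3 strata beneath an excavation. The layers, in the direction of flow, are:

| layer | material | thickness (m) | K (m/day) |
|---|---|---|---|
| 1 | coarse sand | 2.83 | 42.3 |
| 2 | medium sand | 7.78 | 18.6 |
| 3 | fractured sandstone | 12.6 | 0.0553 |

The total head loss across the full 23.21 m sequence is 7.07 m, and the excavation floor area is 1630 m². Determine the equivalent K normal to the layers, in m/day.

0.102

Flow is perpendicular to layering, so the layers act in series and the equivalent K is the thickness-weighted harmonic mean.
Total thickness L = 2.83 + 7.78 + 12.6 = 23.21 m.
Σ(b_i/K_i) = 2.83/42.3 + 7.78/18.6 + 12.6/0.0553 = 228.3 d.
K_eq = L / Σ(b_i/K_i) = 23.21 / 228.3 = 0.1016 m/day.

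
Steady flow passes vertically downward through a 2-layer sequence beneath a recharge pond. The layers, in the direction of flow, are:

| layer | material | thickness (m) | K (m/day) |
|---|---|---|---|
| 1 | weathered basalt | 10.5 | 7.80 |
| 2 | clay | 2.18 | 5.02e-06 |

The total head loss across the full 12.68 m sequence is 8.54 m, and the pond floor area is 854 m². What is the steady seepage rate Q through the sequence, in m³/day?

Flow is perpendicular to layering, so the layers act in series and the equivalent K is the thickness-weighted harmonic mean.
Total thickness L = 10.5 + 2.18 = 12.68 m.
Σ(b_i/K_i) = 10.5/7.80 + 2.18/5.02e-06 = 4.343e+05 d.
K_eq = L / Σ(b_i/K_i) = 12.68 / 4.343e+05 = 2.920e-05 m/day.
Q = K_eq · A · (Δh/L) = 2.920e-05 × 854 × (8.54/12.68) = 0.01679 m³/day.

0.0168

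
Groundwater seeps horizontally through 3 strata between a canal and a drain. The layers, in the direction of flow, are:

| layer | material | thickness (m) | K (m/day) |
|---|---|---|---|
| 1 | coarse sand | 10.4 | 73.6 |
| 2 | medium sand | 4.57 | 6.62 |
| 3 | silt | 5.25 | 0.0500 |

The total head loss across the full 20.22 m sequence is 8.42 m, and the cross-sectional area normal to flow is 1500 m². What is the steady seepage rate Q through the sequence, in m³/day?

Flow is perpendicular to layering, so the layers act in series and the equivalent K is the thickness-weighted harmonic mean.
Total thickness L = 10.4 + 4.57 + 5.25 = 20.22 m.
Σ(b_i/K_i) = 10.4/73.6 + 4.57/6.62 + 5.25/0.0500 = 105.8 d.
K_eq = L / Σ(b_i/K_i) = 20.22 / 105.8 = 0.1911 m/day.
Q = K_eq · A · (Δh/L) = 0.1911 × 1500 × (8.42/20.22) = 119.3 m³/day.

119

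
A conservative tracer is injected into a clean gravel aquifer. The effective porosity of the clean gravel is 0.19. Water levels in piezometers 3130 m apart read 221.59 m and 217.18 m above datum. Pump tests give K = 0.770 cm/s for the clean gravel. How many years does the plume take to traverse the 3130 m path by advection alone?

1.74

Convert K: 0.770 cm/s × 864 = 665.3 m/day.
Hydraulic gradient i = (221.59 − 217.18) / 3130 = 4.41 / 3130 = 0.001409.
Darcy flux q = K · i = 665.3 × 0.001409 = 0.9373 m/day.
Seepage velocity v = q / n_e = 0.9373 / 0.19 = 4.933 m/day.
Travel time t = L / v = 3130 / 4.933 = 634.5 days = 1.737 years.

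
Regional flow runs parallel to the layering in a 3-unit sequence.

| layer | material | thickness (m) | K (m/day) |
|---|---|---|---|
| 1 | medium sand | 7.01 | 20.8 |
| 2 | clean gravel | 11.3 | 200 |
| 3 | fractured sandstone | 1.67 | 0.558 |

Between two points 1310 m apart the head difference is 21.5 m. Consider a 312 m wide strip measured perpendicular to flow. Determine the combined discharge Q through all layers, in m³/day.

Flow is parallel to layering, so each bed carries its own Darcy discharge and the transmissivities add.
Σ(K_i·b_i) = 20.8×7.01 + 200×11.3 + 0.558×1.67 = 2407 m²/day.
Hydraulic gradient i = Δh / L = 21.5 / 1310 = 0.01641.
Q = Σ(K_i·b_i) · W · i = 2407 × 312 × 0.01641 = 12324 m³/day.

12300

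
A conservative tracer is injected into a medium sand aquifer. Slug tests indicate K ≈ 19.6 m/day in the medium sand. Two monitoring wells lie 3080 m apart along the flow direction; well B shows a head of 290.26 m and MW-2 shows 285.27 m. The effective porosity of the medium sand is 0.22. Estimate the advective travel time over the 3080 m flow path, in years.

Hydraulic gradient i = (290.26 − 285.27) / 3080 = 4.99 / 3080 = 0.001620.
Darcy flux q = K · i = 19.60 × 0.001620 = 0.03175 m/day.
Seepage velocity v = q / n_e = 0.03175 / 0.22 = 0.1443 m/day.
Travel time t = L / v = 3080 / 0.1443 = 21339 days = 58.42 years.

58.4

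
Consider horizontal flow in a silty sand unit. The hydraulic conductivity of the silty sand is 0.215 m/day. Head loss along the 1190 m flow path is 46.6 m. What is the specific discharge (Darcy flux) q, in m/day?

0.00842

Hydraulic gradient i = Δh / L = 46.6 / 1190 = 0.03916.
Specific discharge q = K · i = 0.2150 × 0.03916 = 0.008419 m/day.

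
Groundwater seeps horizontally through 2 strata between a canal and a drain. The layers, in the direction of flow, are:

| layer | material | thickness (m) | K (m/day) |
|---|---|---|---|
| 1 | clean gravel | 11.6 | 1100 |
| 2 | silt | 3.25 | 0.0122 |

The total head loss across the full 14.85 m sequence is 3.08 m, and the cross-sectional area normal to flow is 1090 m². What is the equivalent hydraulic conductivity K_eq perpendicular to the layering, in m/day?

Flow is perpendicular to layering, so the layers act in series and the equivalent K is the thickness-weighted harmonic mean.
Total thickness L = 11.6 + 3.25 = 14.85 m.
Σ(b_i/K_i) = 11.6/1100 + 3.25/0.0122 = 266.4 d.
K_eq = L / Σ(b_i/K_i) = 14.85 / 266.4 = 0.05574 m/day.

0.0557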